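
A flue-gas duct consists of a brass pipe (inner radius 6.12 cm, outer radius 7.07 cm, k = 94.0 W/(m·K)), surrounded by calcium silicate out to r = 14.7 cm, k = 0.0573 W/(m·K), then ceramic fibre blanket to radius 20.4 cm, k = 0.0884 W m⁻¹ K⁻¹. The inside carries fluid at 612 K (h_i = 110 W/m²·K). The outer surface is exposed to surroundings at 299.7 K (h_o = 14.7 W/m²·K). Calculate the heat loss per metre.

Series thermal resistances, inner to outer:
  R'_conv,in = 1/(2πr h) = 1/(2π·0.0612·110) = 0.02364 m·K/W
  R'_brass = ln(0.0707/0.0612)/(2πk) = 0.1443/(2π·94.0) = 2.443×10^-4 m·K/W
  R'_calcium silicate = ln(0.147/0.0707)/(2πk) = 0.7320/(2π·0.0573) = 2.033 m·K/W
  R'_ceramic fibre blanket = ln(0.204/0.147)/(2πk) = 0.3277/(2π·0.0884) = 0.5900 m·K/W
  R'_conv,out = 1/(2πr h) = 1/(2π·0.204·14.7) = 0.05307 m·K/W
ΣR = 0.02364 + 2.443×10^-4 + 2.033 + 0.5900 + 0.05307 = 2.700 m·K/W
Q' = ΔT/ΣR = (612 K − 299.7 K)/2.700 = 116 W/m

Q' = 116 W/m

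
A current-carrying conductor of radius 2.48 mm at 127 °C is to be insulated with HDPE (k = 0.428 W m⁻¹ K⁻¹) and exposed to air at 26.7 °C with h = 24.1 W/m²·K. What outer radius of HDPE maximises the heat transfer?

r_cr = 1.78 cm

For a cylinder, r_cr = k_ins/h = 0.428/24.1 = 0.0178 m = 1.78 cm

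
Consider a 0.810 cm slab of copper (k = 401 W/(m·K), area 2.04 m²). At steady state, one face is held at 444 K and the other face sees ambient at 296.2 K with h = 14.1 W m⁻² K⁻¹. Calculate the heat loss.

Series thermal resistances, inner to outer:
  R_copper = L/(kA) = 0.00810/(401·2.04) = 9.902×10^-6 K/W
  R_conv,out = 1/(hA) = 1/(14.1·2.04) = 0.03477 K/W
ΣR = 9.902×10^-6 + 0.03477 = 0.03478 K/W
Q = ΔT/ΣR = (444 K − 296.2 K)/0.03478 = 4250 W

Q = 4.25 kW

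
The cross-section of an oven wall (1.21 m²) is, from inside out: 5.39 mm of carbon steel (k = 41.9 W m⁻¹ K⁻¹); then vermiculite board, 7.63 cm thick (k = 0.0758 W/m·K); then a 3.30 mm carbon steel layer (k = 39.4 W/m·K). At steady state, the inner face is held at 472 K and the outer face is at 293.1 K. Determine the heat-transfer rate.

Treat each layer as a resistance in series:
  R_carbon steel = L/(kA) = 0.00539/(41.9·1.21) = 1.063×10^-4 K/W
  R_vermiculite board = L/(kA) = 0.0763/(0.0758·1.21) = 0.8319 K/W
  R_carbon steel = L/(kA) = 0.00330/(39.4·1.21) = 6.922×10^-5 K/W
ΣR = 1.063×10^-4 + 0.8319 + 6.922×10^-5 = 0.8321 K/W
Q = ΔT/ΣR = (472 K − 293.1 K)/0.8321 = 215 W

Q = 215 W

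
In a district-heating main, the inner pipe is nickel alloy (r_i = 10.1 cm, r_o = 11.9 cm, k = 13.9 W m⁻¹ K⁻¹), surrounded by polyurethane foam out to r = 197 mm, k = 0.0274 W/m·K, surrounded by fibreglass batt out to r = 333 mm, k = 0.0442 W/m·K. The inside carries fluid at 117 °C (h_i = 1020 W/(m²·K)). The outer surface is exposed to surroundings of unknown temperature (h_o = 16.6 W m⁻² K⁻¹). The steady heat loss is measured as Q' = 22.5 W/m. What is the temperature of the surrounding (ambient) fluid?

Sum the resistances:
  R'_conv,in = 1/(2πr h) = 1/(2π·0.101·1020) = 0.001545 m·K/W
  R'_nickel alloy = ln(0.119/0.101)/(2πk) = 0.1640/(2π·13.9) = 0.001878 m·K/W
  R'_polyurethane foam = ln(0.197/0.119)/(2πk) = 0.5041/(2π·0.0274) = 2.928 m·K/W
  R'_fibreglass batt = ln(0.333/0.197)/(2πk) = 0.5249/(2π·0.0442) = 1.890 m·K/W
  R'_conv,out = 1/(2πr h) = 1/(2π·0.333·16.6) = 0.02879 m·K/W
ΣR = 4.850 m·K/W
ΔT = Q'·ΣR = 22.5 × 4.850 = 109.1 K
Heat flows outward, so T_out = T_in − ΔT = 117 − 109.1 = 7.9 °C

T_out = 7.9 °C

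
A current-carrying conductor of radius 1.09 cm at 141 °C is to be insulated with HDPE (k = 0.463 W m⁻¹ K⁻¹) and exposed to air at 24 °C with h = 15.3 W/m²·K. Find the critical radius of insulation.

For a cylinder, r_cr = k_ins/h = 0.463/15.3 = 0.0303 m = 3.03 cm

r_cr = 3.03 cm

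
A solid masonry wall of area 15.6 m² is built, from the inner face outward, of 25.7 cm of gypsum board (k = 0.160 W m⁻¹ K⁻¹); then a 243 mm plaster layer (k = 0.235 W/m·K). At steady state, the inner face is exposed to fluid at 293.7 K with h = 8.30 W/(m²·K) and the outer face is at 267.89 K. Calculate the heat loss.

Series thermal resistances, inner to outer:
  R_conv,in = 1/(hA) = 1/(8.30·15.6) = 0.007723 K/W
  R_gypsum board = L/(kA) = 0.257/(0.160·15.6) = 0.1030 K/W
  R_plaster = L/(kA) = 0.243/(0.235·15.6) = 0.06628 K/W
ΣR = 0.007723 + 0.1030 + 0.06628 = 0.1770 K/W
Q = ΔT/ΣR = (293.7 K − 267.89 K)/0.1770 = 146 W

Q = 146 W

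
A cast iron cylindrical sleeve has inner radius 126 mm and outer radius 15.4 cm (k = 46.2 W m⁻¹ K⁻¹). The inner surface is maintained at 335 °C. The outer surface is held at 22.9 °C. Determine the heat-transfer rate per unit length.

Q' = 2πk·ΔT/ln(r₂/r₁) = 2π × 46.2 × 312.1 / ln(0.154/0.126) = 4.51×10^5 W/m

Q' = 451 kW/m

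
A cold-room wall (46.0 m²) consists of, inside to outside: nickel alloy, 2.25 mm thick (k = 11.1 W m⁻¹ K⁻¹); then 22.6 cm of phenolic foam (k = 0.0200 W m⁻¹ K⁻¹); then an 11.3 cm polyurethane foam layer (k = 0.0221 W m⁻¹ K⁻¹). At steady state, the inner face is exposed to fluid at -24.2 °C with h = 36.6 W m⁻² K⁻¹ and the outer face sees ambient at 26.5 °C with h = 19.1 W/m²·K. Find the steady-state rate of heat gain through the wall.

Q = 141 W

Series thermal resistances, inner to outer:
  R_conv,in = 1/(hA) = 1/(36.6·46.0) = 5.940×10^-4 K/W
  R_nickel alloy = L/(kA) = 0.00225/(11.1·46.0) = 4.407×10^-6 K/W
  R_phenolic foam = L/(kA) = 0.226/(0.0200·46.0) = 0.2457 K/W
  R_polyurethane foam = L/(kA) = 0.113/(0.0221·46.0) = 0.1112 K/W
  R_conv,out = 1/(hA) = 1/(19.1·46.0) = 0.001138 K/W
ΣR = 5.940×10^-4 + 4.407×10^-6 + 0.2457 + 0.1112 + 0.001138 = 0.3586 K/W
Q = ΔT/ΣR = (-24.2 °C − 26.5 °C)/0.3586 = -141 W
(Negative Q ⇒ heat flows inward; heat gain = 141 W.)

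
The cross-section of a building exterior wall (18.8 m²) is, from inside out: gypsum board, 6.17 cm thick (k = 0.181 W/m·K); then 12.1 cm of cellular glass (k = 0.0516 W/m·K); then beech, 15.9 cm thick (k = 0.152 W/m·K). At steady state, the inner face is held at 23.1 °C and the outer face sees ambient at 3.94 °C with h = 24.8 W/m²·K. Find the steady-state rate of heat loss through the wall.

Treat each layer as a resistance in series:
  R_gypsum board = L/(kA) = 0.0617/(0.181·18.8) = 0.01813 K/W
  R_cellular glass = L/(kA) = 0.121/(0.0516·18.8) = 0.1247 K/W
  R_beech = L/(kA) = 0.159/(0.152·18.8) = 0.05564 K/W
  R_conv,out = 1/(hA) = 1/(24.8·18.8) = 0.002145 K/W
ΣR = 0.01813 + 0.1247 + 0.05564 + 0.002145 = 0.2006 K/W
Q = ΔT/ΣR = (23.1 °C − 3.94 °C)/0.2006 = 95.5 W

Q = 95.5 W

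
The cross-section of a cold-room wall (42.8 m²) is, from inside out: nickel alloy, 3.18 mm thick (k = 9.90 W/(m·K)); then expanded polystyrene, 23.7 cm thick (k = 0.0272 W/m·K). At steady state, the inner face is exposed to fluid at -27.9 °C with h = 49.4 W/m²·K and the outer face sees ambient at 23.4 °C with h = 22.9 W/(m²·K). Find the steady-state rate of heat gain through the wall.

Q = 250 W

Resistance network (inner→outer):
  R_conv,in = 1/(hA) = 1/(49.4·42.8) = 4.730×10^-4 K/W
  R_nickel alloy = L/(kA) = 0.00318/(9.90·42.8) = 7.505×10^-6 K/W
  R_expanded polystyrene = L/(kA) = 0.237/(0.0272·42.8) = 0.2036 K/W
  R_conv,out = 1/(hA) = 1/(22.9·42.8) = 0.001020 K/W
ΣR = 4.730×10^-4 + 7.505×10^-6 + 0.2036 + 0.001020 = 0.2051 K/W
Q = ΔT/ΣR = (-27.9 °C − 23.4 °C)/0.2051 = -250 W
(Negative Q ⇒ heat flows inward; heat gain = 250 W.)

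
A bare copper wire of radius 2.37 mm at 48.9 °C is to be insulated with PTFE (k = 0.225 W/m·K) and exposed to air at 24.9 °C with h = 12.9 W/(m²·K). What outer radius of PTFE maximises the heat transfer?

For a cylinder, r_cr = k_ins/h = 0.225/12.9 = 0.0174 m = 1.74 cm

r_cr = 1.74 cm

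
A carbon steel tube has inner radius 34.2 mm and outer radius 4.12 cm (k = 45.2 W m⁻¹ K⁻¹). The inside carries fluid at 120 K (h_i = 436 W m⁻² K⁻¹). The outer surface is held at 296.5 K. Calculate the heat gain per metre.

Q' = 15600 W/m

Series thermal resistances, inner to outer:
  R'_conv,in = 1/(2πr h) = 1/(2π·0.0342·436) = 0.01067 m·K/W
  R'_carbon steel = ln(0.0412/0.0342)/(2πk) = 0.1862/(2π·45.2) = 6.557×10^-4 m·K/W
ΣR = 0.01067 + 6.557×10^-4 = 0.01133 m·K/W
Q' = ΔT/ΣR = (120 K − 296.5 K)/0.01133 = -15600 W/m
(Negative Q' ⇒ heat flows inward; heat gain = 15600 W/m.)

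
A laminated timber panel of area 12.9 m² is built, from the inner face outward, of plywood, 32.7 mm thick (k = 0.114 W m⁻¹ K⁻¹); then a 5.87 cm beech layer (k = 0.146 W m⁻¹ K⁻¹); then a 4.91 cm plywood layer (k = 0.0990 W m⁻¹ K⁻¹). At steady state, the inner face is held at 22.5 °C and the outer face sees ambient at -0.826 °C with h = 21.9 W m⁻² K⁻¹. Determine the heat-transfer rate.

Q = 245 W

Treat each layer as a resistance in series:
  R_plywood = L/(kA) = 0.0327/(0.114·12.9) = 0.02224 K/W
  R_beech = L/(kA) = 0.0587/(0.146·12.9) = 0.03117 K/W
  R_plywood = L/(kA) = 0.0491/(0.0990·12.9) = 0.03845 K/W
  R_conv,out = 1/(hA) = 1/(21.9·12.9) = 0.003540 K/W
ΣR = 0.02224 + 0.03117 + 0.03845 + 0.003540 = 0.09540 K/W
Q = ΔT/ΣR = (22.5 °C − -0.826 °C)/0.09540 = 245 W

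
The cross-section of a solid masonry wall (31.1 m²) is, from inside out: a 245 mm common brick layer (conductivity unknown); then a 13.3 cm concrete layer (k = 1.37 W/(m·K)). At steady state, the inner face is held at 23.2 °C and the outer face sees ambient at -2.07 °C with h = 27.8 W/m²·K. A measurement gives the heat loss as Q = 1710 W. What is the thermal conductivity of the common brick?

k = 0.750 W/m·K

ΣR = ΔT/Q = |23.2 − -2.07|/1710 = 0.01478 K/W
Known resistances:
  R_concrete = L/(kA) = 0.133/(1.37·31.1) = 0.003122 K/W
  R_conv,out = 1/(hA) = 1/(27.8·31.1) = 0.001157 K/W
R_common brick = ΣR − ΣR_known = 0.01478 − 0.004279 = 0.01050 K/W
L/(kA) = 0.01050 ⇒ k = 0.245/(0.01050·31.1) = 0.750 W/m·K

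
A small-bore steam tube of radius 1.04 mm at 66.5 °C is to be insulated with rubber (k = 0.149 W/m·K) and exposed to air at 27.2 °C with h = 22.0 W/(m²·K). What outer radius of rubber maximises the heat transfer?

For a cylinder, r_cr = k_ins/h = 0.149/22.0 = 0.00677 m = 0.677 cm

r_cr = 0.677 cm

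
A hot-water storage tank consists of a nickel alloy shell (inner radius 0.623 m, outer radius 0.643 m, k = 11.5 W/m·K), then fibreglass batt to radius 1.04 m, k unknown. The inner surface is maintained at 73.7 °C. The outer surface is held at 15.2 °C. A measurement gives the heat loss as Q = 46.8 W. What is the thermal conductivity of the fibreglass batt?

k = 0.0378 W/m·K

ΣR = ΔT/Q = |73.7 − 15.2|/46.8 = 1.250 K/W
Known resistances:
  R_nickel alloy = (1/0.623 − 1/0.643)/(4πk) = 0.04993/(4π·11.5) = 3.455×10^-4 K/W
R_fibreglass batt = ΣR − ΣR_known = 1.250 − 3.455×10^-4 = 1.250 K/W
(1/r₁−1/r₂)/(4πk) = 1.250 ⇒ k = 0.5937/(4π·1.250) = 0.0378 W/m·K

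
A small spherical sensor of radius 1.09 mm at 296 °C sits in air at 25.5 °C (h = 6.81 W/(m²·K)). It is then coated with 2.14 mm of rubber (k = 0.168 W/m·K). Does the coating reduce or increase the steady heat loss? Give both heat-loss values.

increases: 0.0275 → 0.192 W

Critical radius for a sphere: r_cr = 2k/h = 0.0493 m = 4.93 cm.
Outer radius after coating: r₂ = 0.00109 + 0.00214 = 0.00323 m.
Since r₁ < r_cr and r₂ ≤ r_cr, the coating moves toward the maximum at r_cr — heat loss rises.
Bare: R = 1/(4πr₁²h) = 9835 K/W; Q = 270.5/9835 = 0.0275 W.
Coated: R = R_cond + R_conv = 1408 K/W; Q = 270.5/1408 = 0.192 W.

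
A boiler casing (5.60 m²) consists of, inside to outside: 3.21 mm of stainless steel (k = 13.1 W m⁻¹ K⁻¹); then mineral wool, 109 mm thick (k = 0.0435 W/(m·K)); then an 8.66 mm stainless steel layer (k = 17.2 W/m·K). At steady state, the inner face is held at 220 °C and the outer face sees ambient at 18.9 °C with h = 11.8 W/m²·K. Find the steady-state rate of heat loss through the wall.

Series thermal resistances, inner to outer:
  R_stainless steel = L/(kA) = 0.00321/(13.1·5.60) = 4.376×10^-5 K/W
  R_mineral wool = L/(kA) = 0.109/(0.0435·5.60) = 0.4475 K/W
  R_stainless steel = L/(kA) = 0.00866/(17.2·5.60) = 8.991×10^-5 K/W
  R_conv,out = 1/(hA) = 1/(11.8·5.60) = 0.01513 K/W
ΣR = 4.376×10^-5 + 0.4475 + 8.991×10^-5 + 0.01513 = 0.4628 K/W
Q = ΔT/ΣR = (220 °C − 18.9 °C)/0.4628 = 435 W

Q = 435 W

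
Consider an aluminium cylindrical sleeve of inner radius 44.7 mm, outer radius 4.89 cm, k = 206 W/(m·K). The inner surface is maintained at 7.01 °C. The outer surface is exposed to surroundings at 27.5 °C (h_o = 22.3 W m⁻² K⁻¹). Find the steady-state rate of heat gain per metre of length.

Q' = 140 W/m

Series thermal resistances, inner to outer:
  R'_aluminium = ln(0.0489/0.0447)/(2πk) = 0.08980/(2π·206) = 6.938×10^-5 m·K/W
  R'_conv,out = 1/(2πr h) = 1/(2π·0.0489·22.3) = 0.1460 m·K/W
ΣR = 6.938×10^-5 + 0.1460 = 0.1461 m·K/W
Q' = ΔT/ΣR = (7.01 °C − 27.5 °C)/0.1461 = -140 W/m
(Negative Q' ⇒ heat flows inward; heat gain = 140 W/m.)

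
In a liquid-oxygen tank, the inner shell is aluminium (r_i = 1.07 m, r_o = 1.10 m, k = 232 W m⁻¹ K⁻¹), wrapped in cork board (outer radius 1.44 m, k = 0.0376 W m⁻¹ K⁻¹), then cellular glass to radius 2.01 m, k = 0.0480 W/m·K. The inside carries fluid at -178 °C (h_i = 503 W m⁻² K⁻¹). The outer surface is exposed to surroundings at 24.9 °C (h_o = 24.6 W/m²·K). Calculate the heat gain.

Resistance network (inner→outer):
  R_conv,in = 1/(4πr²h) = 1/(4π·1.07²·503) = 1.382×10^-4 K/W
  R_aluminium = (1/1.07 − 1/1.10)/(4πk) = 0.02549/(4π·232) = 8.743×10^-6 K/W
  R_cork board = (1/1.10 − 1/1.44)/(4πk) = 0.2146/(4π·0.0376) = 0.4543 K/W
  R_cellular glass = (1/1.44 − 1/2.01)/(4πk) = 0.1969/(4π·0.0480) = 0.3265 K/W
  R_conv,out = 1/(4πr²h) = 1/(4π·2.01²·24.6) = 8.007×10^-4 K/W
ΣR = 1.382×10^-4 + 8.743×10^-6 + 0.4543 + 0.3265 + 8.007×10^-4 = 0.7817 K/W
Q = ΔT/ΣR = (-178 °C − 24.9 °C)/0.7817 = -260 W
(Negative Q ⇒ heat flows inward; heat gain = 260 W.)

Q = 260 W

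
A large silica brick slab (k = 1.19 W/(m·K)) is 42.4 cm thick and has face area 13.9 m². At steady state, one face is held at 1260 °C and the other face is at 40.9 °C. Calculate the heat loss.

Q = 47600 W

Q = kA·ΔT/L = 1.19 × 13.9 × |1260 °C − 40.9 °C| / 0.424 = 47600 W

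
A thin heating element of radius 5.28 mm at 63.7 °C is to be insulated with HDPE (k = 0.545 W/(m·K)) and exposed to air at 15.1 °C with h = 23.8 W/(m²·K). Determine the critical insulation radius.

r_cr = 2.29 cm

For a cylinder, r_cr = k_ins/h = 0.545/23.8 = 0.0229 m = 2.29 cm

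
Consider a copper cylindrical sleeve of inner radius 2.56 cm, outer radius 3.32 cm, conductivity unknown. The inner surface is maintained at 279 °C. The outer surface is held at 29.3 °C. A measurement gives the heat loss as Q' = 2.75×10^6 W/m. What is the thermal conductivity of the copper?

k = 456 W/m·K

ΣR = ΔT/Q' = |279 − 29.3|/2.75×10^6 = 9.080×10^-5 m·K/W
ln(r₂/r₁)/(2πk) = 9.080×10^-5 ⇒ k = 0.2600/(2π·9.080×10^-5) = 456 W/m·K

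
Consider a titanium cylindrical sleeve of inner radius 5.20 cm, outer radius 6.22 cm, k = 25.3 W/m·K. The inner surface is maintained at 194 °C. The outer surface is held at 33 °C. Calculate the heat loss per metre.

Q' = 2πk·ΔT/ln(r₂/r₁) = 2π × 25.3 × 161 / ln(0.0622/0.0520) = 1.43×10^5 W/m

Q' = 143 kW/m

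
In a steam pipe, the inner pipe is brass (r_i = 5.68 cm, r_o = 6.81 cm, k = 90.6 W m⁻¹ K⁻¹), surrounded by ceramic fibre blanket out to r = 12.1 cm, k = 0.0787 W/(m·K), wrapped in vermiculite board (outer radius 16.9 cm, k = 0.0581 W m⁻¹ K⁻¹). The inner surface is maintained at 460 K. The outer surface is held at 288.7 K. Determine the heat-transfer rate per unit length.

Treat each layer as a resistance in series:
  R'_brass = ln(0.0681/0.0568)/(2πk) = 0.1814/(2π·90.6) = 3.187×10^-4 m·K/W
  R'_ceramic fibre blanket = ln(0.121/0.0681)/(2πk) = 0.5748/(2π·0.0787) = 1.162 m·K/W
  R'_vermiculite board = ln(0.169/0.121)/(2πk) = 0.3341/(2π·0.0581) = 0.9152 m·K/W
ΣR = 3.187×10^-4 + 1.162 + 0.9152 = 2.078 m·K/W
Q' = ΔT/ΣR = (460 K − 288.7 K)/2.078 = 82.4 W/m

Q' = 82.4 W/m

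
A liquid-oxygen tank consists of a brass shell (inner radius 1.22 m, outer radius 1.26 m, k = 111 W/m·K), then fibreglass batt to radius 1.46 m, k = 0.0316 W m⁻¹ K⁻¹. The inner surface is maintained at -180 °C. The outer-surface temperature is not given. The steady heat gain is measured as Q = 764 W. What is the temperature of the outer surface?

Sum the resistances:
  R_brass = (1/1.22 − 1/1.26)/(4πk) = 0.02602/(4π·111) = 1.866×10^-5 K/W
  R_fibreglass batt = (1/1.26 − 1/1.46)/(4πk) = 0.1087/(4π·0.0316) = 0.2738 K/W
ΣR = 0.2738 K/W
ΔT = Q·ΣR = 764 × 0.2738 = 209.2 K
Heat flows inward, so T_out = T_in + ΔT = -180 + 209.2 = 29.2 °C

T_out = 29.2 °C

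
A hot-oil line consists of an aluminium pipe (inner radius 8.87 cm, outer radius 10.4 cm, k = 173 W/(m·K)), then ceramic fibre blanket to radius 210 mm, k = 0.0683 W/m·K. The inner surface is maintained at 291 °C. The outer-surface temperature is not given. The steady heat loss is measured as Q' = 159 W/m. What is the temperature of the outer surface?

Series resistances:
  R'_aluminium = ln(0.104/0.0887)/(2πk) = 0.1591/(2π·173) = 1.464×10^-4 m·K/W
  R'_ceramic fibre blanket = ln(0.210/0.104)/(2πk) = 0.7027/(2π·0.0683) = 1.637 m·K/W
ΣR = 1.638 m·K/W
ΔT = Q'·ΣR = 159 × 1.638 = 260.4 K
Heat flows outward, so T_out = T_in − ΔT = 291 − 260.4 = 30.6 °C

T_out = 30.6 °C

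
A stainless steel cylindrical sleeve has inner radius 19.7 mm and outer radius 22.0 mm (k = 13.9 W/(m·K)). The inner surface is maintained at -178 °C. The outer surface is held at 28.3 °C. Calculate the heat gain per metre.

Q' = 2πk·ΔT/ln(r₂/r₁) = 2π × 13.9 × 206.3 / ln(0.0220/0.0197) = 1.63×10^5 W/m

Q' = 1.63×10^5 W/m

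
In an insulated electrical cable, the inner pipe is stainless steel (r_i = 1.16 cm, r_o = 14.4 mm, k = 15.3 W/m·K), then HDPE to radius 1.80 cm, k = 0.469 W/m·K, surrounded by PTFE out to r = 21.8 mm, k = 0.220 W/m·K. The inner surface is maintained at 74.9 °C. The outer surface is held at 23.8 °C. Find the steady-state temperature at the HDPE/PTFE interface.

Resistance network (inner→outer):
  R'_stainless steel = ln(0.0144/0.0116)/(2πk) = 0.2162/(2π·15.3) = 0.002249 m·K/W
  R'_HDPE = ln(0.0180/0.0144)/(2πk) = 0.2231/(2π·0.469) = 0.07572 m·K/W
  R'_PTFE = ln(0.0218/0.0180)/(2πk) = 0.1915/(2π·0.220) = 0.1386 m·K/W
ΣR = 0.002249 + 0.07572 + 0.1386 = 0.2166 m·K/W
Q' = ΔT/ΣR = (74.9 °C − 23.8 °C)/0.2166 = 235.9 W/m
From the inner boundary to the HDPE/PTFE interface, ΣR_partial = 0.07797 m·K/W.
T_interface = T_in − Q'·ΣR_partial = 74.9 °C − (235.9)(0.07797) = 56.5 °C

T = 56.5 °C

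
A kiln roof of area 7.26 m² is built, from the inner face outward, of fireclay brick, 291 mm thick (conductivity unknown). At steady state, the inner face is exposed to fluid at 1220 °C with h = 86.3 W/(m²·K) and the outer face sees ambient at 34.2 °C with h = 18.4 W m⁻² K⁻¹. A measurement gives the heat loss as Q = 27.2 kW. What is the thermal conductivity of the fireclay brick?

ΣR = ΔT/Q = |1220 − 34.2|/27200 = 0.04360 K/W
Known resistances:
  R_conv,in = 1/(hA) = 1/(86.3·7.26) = 0.001596 K/W
  R_conv,out = 1/(hA) = 1/(18.4·7.26) = 0.007486 K/W
R_fireclay brick = ΣR − ΣR_known = 0.04360 − 0.009082 = 0.03452 K/W
L/(kA) = 0.03452 ⇒ k = 0.291/(0.03452·7.26) = 1.16 W/m·K

k = 1.16 W/m·K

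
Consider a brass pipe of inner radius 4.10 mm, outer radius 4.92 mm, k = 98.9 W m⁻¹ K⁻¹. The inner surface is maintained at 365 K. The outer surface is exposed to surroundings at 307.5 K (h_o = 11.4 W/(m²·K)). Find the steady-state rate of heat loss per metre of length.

Series thermal resistances, inner to outer:
  R'_brass = ln(0.00492/0.00410)/(2πk) = 0.1823/(2π·98.9) = 2.934×10^-4 m·K/W
  R'_conv,out = 1/(2πr h) = 1/(2π·0.00492·11.4) = 2.838 m·K/W
ΣR = 2.934×10^-4 + 2.838 = 2.838 m·K/W
Q' = ΔT/ΣR = (365 K − 307.5 K)/2.838 = 20.3 W/m

Q' = 20.3 W/m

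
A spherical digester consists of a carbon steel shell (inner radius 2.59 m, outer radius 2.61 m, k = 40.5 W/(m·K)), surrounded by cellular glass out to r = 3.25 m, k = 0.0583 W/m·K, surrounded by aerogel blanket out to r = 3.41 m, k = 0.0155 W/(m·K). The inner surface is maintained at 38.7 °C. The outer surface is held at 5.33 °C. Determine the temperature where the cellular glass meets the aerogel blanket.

Treat each layer as a resistance in series:
  R_carbon steel = (1/2.59 − 1/2.61)/(4πk) = 0.002959/(4π·40.5) = 5.813×10^-6 K/W
  R_cellular glass = (1/2.61 − 1/3.25)/(4πk) = 0.07545/(4π·0.0583) = 0.1030 K/W
  R_aerogel blanket = (1/3.25 − 1/3.41)/(4πk) = 0.01444/(4π·0.0155) = 0.07412 K/W
ΣR = 5.813×10^-6 + 0.1030 + 0.07412 = 0.1771 K/W
Q = ΔT/ΣR = (38.7 °C − 5.33 °C)/0.1771 = 188.4 W
From the inner boundary to the cellular glass/aerogel blanket interface, ΣR_partial = 0.1030 K/W.
T_interface = T_in − Q·ΣR_partial = 38.7 °C − (188.4)(0.1030) = 19.3 °C

T = 19.3 °C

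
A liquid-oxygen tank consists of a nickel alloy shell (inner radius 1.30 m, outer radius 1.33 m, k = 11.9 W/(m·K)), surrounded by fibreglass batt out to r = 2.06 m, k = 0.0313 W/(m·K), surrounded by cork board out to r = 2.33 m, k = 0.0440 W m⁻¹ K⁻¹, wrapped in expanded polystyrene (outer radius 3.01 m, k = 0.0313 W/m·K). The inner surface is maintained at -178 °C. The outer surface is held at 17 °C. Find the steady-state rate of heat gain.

Series thermal resistances, inner to outer:
  R_nickel alloy = (1/1.30 − 1/1.33)/(4πk) = 0.01735/(4π·11.9) = 1.160×10^-4 K/W
  R_fibreglass batt = (1/1.33 − 1/2.06)/(4πk) = 0.2664/(4π·0.0313) = 0.6774 K/W
  R_cork board = (1/2.06 − 1/2.33)/(4πk) = 0.05625/(4π·0.0440) = 0.1017 K/W
  R_expanded polystyrene = (1/2.33 − 1/3.01)/(4πk) = 0.09696/(4π·0.0313) = 0.2465 K/W
ΣR = 1.160×10^-4 + 0.6774 + 0.1017 + 0.2465 = 1.026 K/W
Q = ΔT/ΣR = (-178 °C − 17 °C)/1.026 = -190 W
(Negative Q ⇒ heat flows inward; heat gain = 190 W.)

Q = 190 W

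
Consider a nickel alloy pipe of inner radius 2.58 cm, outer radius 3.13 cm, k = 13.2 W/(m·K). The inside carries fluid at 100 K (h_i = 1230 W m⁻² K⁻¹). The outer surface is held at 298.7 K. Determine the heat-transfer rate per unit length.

Q' = 27.1 kW/m

Treat each layer as a resistance in series:
  R'_conv,in = 1/(2πr h) = 1/(2π·0.0258·1230) = 0.005015 m·K/W
  R'_nickel alloy = ln(0.0313/0.0258)/(2πk) = 0.1932/(2π·13.2) = 0.002330 m·K/W
ΣR = 0.005015 + 0.002330 = 0.007345 m·K/W
Q' = ΔT/ΣR = (100 K − 298.7 K)/0.007345 = -27100 W/m
(Negative Q' ⇒ heat flows inward; heat gain = 27100 W/m.)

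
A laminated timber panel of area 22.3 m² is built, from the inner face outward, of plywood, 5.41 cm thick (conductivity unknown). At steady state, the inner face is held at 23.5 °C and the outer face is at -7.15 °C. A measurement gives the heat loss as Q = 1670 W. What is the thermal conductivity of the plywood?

k = 0.132 W/m·K

ΣR = ΔT/Q = |23.5 − -7.15|/1670 = 0.01835 K/W
L/(kA) = 0.01835 ⇒ k = 0.0541/(0.01835·22.3) = 0.132 W/m·K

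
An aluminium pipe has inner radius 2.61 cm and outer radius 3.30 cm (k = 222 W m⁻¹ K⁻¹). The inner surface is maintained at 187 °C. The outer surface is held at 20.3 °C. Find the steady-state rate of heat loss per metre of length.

Q' = 2πk·ΔT/ln(r₂/r₁) = 2π × 222 × 166.7 / ln(0.0330/0.0261) = 9.91×10^5 W/m

Q' = 9.91×10^5 W/m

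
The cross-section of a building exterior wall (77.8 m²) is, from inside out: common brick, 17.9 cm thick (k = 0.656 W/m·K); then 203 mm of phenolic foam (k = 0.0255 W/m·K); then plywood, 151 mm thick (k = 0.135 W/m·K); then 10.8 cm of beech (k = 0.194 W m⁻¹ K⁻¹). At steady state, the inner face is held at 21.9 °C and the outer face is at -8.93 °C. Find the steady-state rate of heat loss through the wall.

Treat each layer as a resistance in series:
  R_common brick = L/(kA) = 0.179/(0.656·77.8) = 0.003507 K/W
  R_phenolic foam = L/(kA) = 0.203/(0.0255·77.8) = 0.1023 K/W
  R_plywood = L/(kA) = 0.151/(0.135·77.8) = 0.01438 K/W
  R_beech = L/(kA) = 0.108/(0.194·77.8) = 0.007156 K/W
ΣR = 0.003507 + 0.1023 + 0.01438 + 0.007156 = 0.1273 K/W
Q = ΔT/ΣR = (21.9 °C − -8.93 °C)/0.1273 = 242 W

Q = 242 W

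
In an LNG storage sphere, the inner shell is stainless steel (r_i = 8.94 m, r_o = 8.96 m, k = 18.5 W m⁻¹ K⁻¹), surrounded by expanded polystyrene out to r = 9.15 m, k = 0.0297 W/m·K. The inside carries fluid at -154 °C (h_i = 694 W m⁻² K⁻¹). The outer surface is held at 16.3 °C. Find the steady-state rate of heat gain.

Q = 27400 W

Resistance network (inner→outer):
  R_conv,in = 1/(4πr²h) = 1/(4π·8.94²·694) = 1.435×10^-6 K/W
  R_stainless steel = (1/8.94 − 1/8.96)/(4πk) = 2.497×10^-4/(4π·18.5) = 1.074×10^-6 K/W
  R_expanded polystyrene = (1/8.96 − 1/9.15)/(4πk) = 0.002318/(4π·0.0297) = 0.006210 K/W
ΣR = 1.435×10^-6 + 1.074×10^-6 + 0.006210 = 0.006213 K/W
Q = ΔT/ΣR = (-154 °C − 16.3 °C)/0.006213 = -27400 W
(Negative Q ⇒ heat flows inward; heat gain = 27400 W.)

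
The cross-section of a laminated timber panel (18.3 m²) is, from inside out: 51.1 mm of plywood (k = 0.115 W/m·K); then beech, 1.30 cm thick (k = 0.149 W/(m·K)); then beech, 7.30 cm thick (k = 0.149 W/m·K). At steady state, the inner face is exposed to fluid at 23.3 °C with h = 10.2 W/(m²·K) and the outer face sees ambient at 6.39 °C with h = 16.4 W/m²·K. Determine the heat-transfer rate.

Resistance network (inner→outer):
  R_conv,in = 1/(hA) = 1/(10.2·18.3) = 0.005357 K/W
  R_plywood = L/(kA) = 0.0511/(0.115·18.3) = 0.02428 K/W
  R_beech = L/(kA) = 0.0130/(0.149·18.3) = 0.004768 K/W
  R_beech = L/(kA) = 0.0730/(0.149·18.3) = 0.02677 K/W
  R_conv,out = 1/(hA) = 1/(16.4·18.3) = 0.003332 K/W
ΣR = 0.005357 + 0.02428 + 0.004768 + 0.02677 + 0.003332 = 0.06451 K/W
Q = ΔT/ΣR = (23.3 °C − 6.39 °C)/0.06451 = 262 W

Q = 262 W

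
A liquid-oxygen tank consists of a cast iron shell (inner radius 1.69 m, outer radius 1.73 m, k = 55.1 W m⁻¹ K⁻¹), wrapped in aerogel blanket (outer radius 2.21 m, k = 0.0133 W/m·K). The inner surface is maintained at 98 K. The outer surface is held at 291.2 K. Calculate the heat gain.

Treat each layer as a resistance in series:
  R_cast iron = (1/1.69 − 1/1.73)/(4πk) = 0.01368/(4π·55.1) = 1.976×10^-5 K/W
  R_aerogel blanket = (1/1.73 − 1/2.21)/(4πk) = 0.1255/(4π·0.0133) = 0.7512 K/W
ΣR = 1.976×10^-5 + 0.7512 = 0.7512 K/W
Q = ΔT/ΣR = (98 K − 291.2 K)/0.7512 = -257 W
(Negative Q ⇒ heat flows inward; heat gain = 257 W.)

Q = 257 W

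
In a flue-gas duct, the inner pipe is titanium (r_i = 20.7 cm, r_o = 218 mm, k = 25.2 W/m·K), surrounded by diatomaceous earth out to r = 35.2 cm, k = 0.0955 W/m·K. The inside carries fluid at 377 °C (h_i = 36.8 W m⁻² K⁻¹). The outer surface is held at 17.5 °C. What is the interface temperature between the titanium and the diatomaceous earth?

T = 368 °C

Resistance network (inner→outer):
  R'_conv,in = 1/(2πr h) = 1/(2π·0.207·36.8) = 0.02089 m·K/W
  R'_titanium = ln(0.218/0.207)/(2πk) = 0.05178/(2π·25.2) = 3.270×10^-4 m·K/W
  R'_diatomaceous earth = ln(0.352/0.218)/(2πk) = 0.4791/(2π·0.0955) = 0.7985 m·K/W
ΣR = 0.02089 + 3.270×10^-4 + 0.7985 = 0.8197 m·K/W
Q' = ΔT/ΣR = (377 °C − 17.5 °C)/0.8197 = 438.6 W/m
From the inner boundary to the titanium/diatomaceous earth interface, ΣR_partial = 0.02122 m·K/W.
T_interface = T_in − Q'·ΣR_partial = 377 °C − (438.6)(0.02122) = 368 °C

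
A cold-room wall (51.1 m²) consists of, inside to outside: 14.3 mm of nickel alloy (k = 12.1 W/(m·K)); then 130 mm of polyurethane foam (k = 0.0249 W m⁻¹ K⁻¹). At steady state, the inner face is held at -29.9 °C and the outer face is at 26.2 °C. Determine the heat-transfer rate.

Q = 549 W

Resistance network (inner→outer):
  R_nickel alloy = L/(kA) = 0.0143/(12.1·51.1) = 2.313×10^-5 K/W
  R_polyurethane foam = L/(kA) = 0.130/(0.0249·51.1) = 0.1022 K/W
ΣR = 2.313×10^-5 + 0.1022 = 0.1022 K/W
Q = ΔT/ΣR = (-29.9 °C − 26.2 °C)/0.1022 = -549 W
(Negative Q ⇒ heat flows inward; heat gain = 549 W.)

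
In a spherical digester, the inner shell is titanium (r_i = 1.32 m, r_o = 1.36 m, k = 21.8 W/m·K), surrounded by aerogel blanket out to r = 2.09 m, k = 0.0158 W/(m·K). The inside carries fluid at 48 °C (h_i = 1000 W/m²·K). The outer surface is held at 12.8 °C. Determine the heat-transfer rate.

Q = 27.2 W

Resistance network (inner→outer):
  R_conv,in = 1/(4πr²h) = 1/(4π·1.32²·1000) = 4.567×10^-5 K/W
  R_titanium = (1/1.32 − 1/1.36)/(4πk) = 0.02228/(4π·21.8) = 8.134×10^-5 K/W
  R_aerogel blanket = (1/1.36 − 1/2.09)/(4πk) = 0.2568/(4π·0.0158) = 1.294 K/W
ΣR = 4.567×10^-5 + 8.134×10^-5 + 1.294 = 1.294 K/W
Q = ΔT/ΣR = (48 °C − 12.8 °C)/1.294 = 27.2 W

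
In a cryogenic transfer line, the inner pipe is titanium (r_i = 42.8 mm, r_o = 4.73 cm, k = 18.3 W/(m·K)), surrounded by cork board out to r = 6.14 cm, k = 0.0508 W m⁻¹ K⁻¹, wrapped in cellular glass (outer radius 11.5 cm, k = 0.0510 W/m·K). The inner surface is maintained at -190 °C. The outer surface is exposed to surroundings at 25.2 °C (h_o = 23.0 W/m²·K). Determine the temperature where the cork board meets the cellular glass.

T = -128 °C

Series thermal resistances, inner to outer:
  R'_titanium = ln(0.0473/0.0428)/(2πk) = 0.09997/(2π·18.3) = 8.695×10^-4 m·K/W
  R'_cork board = ln(0.0614/0.0473)/(2πk) = 0.2609/(2π·0.0508) = 0.8174 m·K/W
  R'_cellular glass = ln(0.115/0.0614)/(2πk) = 0.6275/(2π·0.0510) = 1.958 m·K/W
  R'_conv,out = 1/(2πr h) = 1/(2π·0.115·23.0) = 0.06017 m·K/W
ΣR = 8.695×10^-4 + 0.8174 + 1.958 + 0.06017 = 2.836 m·K/W
Q' = ΔT/ΣR = (-190 °C − 25.2 °C)/2.836 = -75.88 W/m
From the inner boundary to the cork board/cellular glass interface, ΣR_partial = 0.8183 m·K/W.
T_interface = T_in − Q'·ΣR_partial = -190 °C − (-75.88)(0.8183) = -128 °C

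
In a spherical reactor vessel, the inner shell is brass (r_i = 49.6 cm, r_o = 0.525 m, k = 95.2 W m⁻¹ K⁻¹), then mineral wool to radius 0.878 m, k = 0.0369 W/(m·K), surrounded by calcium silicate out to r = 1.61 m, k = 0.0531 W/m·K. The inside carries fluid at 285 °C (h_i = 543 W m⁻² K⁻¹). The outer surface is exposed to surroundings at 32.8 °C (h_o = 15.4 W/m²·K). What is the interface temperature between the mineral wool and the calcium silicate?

Series thermal resistances, inner to outer:
  R_conv,in = 1/(4πr²h) = 1/(4π·0.496²·543) = 5.957×10^-4 K/W
  R_brass = (1/0.496 − 1/0.525)/(4πk) = 0.1114/(4π·95.2) = 9.309×10^-5 K/W
  R_mineral wool = (1/0.525 − 1/0.878)/(4πk) = 0.7658/(4π·0.0369) = 1.652 K/W
  R_calcium silicate = (1/0.878 − 1/1.61)/(4πk) = 0.5178/(4π·0.0531) = 0.7760 K/W
  R_conv,out = 1/(4πr²h) = 1/(4π·1.61²·15.4) = 0.001994 K/W
ΣR = 5.957×10^-4 + 9.309×10^-5 + 1.652 + 0.7760 + 0.001994 = 2.431 K/W
Q = ΔT/ΣR = (285 °C − 32.8 °C)/2.431 = 103.7 W
From the inner boundary to the mineral wool/calcium silicate interface, ΣR_partial = 1.653 K/W.
T_interface = T_in − Q·ΣR_partial = 285 °C − (103.7)(1.653) = 114 °C

T = 114 °C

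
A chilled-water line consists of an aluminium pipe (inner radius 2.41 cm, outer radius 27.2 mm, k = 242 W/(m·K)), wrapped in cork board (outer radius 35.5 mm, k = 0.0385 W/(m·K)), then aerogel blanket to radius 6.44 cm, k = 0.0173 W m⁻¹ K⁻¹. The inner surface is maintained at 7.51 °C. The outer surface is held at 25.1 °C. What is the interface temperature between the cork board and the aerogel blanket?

Resistance network (inner→outer):
  R'_aluminium = ln(0.0272/0.0241)/(2πk) = 0.1210/(2π·242) = 7.958×10^-5 m·K/W
  R'_cork board = ln(0.0355/0.0272)/(2πk) = 0.2663/(2π·0.0385) = 1.101 m·K/W
  R'_aerogel blanket = ln(0.0644/0.0355)/(2πk) = 0.5956/(2π·0.0173) = 5.479 m·K/W
ΣR = 7.958×10^-5 + 1.101 + 5.479 = 6.580 m·K/W
Q' = ΔT/ΣR = (7.51 °C − 25.1 °C)/6.580 = -2.673 W/m
From the inner boundary to the cork board/aerogel blanket interface, ΣR_partial = 1.101 m·K/W.
T_interface = T_in − Q'·ΣR_partial = 7.51 °C − (-2.673)(1.101) = 10.5 °C

T = 10.5 °C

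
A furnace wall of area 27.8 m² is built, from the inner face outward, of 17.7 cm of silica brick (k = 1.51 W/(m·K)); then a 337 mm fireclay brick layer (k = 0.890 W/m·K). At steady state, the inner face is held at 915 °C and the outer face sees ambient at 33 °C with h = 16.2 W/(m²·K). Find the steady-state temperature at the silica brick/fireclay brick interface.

Resistance network (inner→outer):
  R_silica brick = L/(kA) = 0.177/(1.51·27.8) = 0.004216 K/W
  R_fireclay brick = L/(kA) = 0.337/(0.890·27.8) = 0.01362 K/W
  R_conv,out = 1/(hA) = 1/(16.2·27.8) = 0.002220 K/W
ΣR = 0.004216 + 0.01362 + 0.002220 = 0.02006 K/W
Q = ΔT/ΣR = (915 °C − 33 °C)/0.02006 = 43970 W
From the inner boundary to the silica brick/fireclay brick interface, ΣR_partial = 0.004216 K/W.
T_interface = T_in − Q·ΣR_partial = 915 °C − (43970)(0.004216) = 730 °C

T = 730 °C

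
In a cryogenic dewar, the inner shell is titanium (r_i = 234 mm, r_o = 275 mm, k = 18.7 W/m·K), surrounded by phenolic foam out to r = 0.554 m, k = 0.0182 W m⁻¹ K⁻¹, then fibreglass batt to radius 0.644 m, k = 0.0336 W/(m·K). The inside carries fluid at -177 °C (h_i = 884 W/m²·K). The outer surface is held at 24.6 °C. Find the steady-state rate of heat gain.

Q = 23.4 W

Treat each layer as a resistance in series:
  R_conv,in = 1/(4πr²h) = 1/(4π·0.234²·884) = 0.001644 K/W
  R_titanium = (1/0.234 − 1/0.275)/(4πk) = 0.6371/(4π·18.7) = 0.002711 K/W
  R_phenolic foam = (1/0.275 − 1/0.554)/(4πk) = 1.831/(4π·0.0182) = 8.007 K/W
  R_fibreglass batt = (1/0.554 − 1/0.644)/(4πk) = 0.2523/(4π·0.0336) = 0.5974 K/W
ΣR = 0.001644 + 0.002711 + 8.007 + 0.5974 = 8.609 K/W
Q = ΔT/ΣR = (-177 °C − 24.6 °C)/8.609 = -23.4 W
(Negative Q ⇒ heat flows inward; heat gain = 23.4 W.)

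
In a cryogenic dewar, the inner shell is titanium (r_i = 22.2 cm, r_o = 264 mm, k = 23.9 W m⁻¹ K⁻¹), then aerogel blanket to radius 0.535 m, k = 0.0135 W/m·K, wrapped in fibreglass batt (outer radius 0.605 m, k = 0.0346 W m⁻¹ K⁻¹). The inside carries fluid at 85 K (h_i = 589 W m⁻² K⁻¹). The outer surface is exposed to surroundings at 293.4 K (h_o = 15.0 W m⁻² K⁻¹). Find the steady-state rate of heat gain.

Q = 17.6 W

Series thermal resistances, inner to outer:
  R_conv,in = 1/(4πr²h) = 1/(4π·0.222²·589) = 0.002741 K/W
  R_titanium = (1/0.222 − 1/0.264)/(4πk) = 0.7166/(4π·23.9) = 0.002386 K/W
  R_aerogel blanket = (1/0.264 − 1/0.535)/(4πk) = 1.919/(4π·0.0135) = 11.31 K/W
  R_fibreglass batt = (1/0.535 − 1/0.605)/(4πk) = 0.2163/(4π·0.0346) = 0.4974 K/W
  R_conv,out = 1/(4πr²h) = 1/(4π·0.605²·15.0) = 0.01449 K/W
ΣR = 0.002741 + 0.002386 + 11.31 + 0.4974 + 0.01449 = 11.83 K/W
Q = ΔT/ΣR = (85 K − 293.4 K)/11.83 = -17.6 W
(Negative Q ⇒ heat flows inward; heat gain = 17.6 W.)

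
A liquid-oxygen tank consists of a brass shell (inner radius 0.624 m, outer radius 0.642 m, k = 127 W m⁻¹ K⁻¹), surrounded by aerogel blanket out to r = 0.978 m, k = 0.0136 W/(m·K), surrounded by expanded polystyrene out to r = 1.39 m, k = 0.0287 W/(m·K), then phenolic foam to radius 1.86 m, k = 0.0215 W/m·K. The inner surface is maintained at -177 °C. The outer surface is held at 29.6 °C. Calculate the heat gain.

Q = 44.5 W

Resistance network (inner→outer):
  R_brass = (1/0.624 − 1/0.642)/(4πk) = 0.04493/(4π·127) = 2.815×10^-5 K/W
  R_aerogel blanket = (1/0.642 − 1/0.978)/(4πk) = 0.5351/(4π·0.0136) = 3.131 K/W
  R_expanded polystyrene = (1/0.978 − 1/1.39)/(4πk) = 0.3031/(4π·0.0287) = 0.8403 K/W
  R_phenolic foam = (1/1.39 − 1/1.86)/(4πk) = 0.1818/(4π·0.0215) = 0.6729 K/W
ΣR = 2.815×10^-5 + 3.131 + 0.8403 + 0.6729 = 4.644 K/W
Q = ΔT/ΣR = (-177 °C − 29.6 °C)/4.644 = -44.5 W
(Negative Q ⇒ heat flows inward; heat gain = 44.5 W.)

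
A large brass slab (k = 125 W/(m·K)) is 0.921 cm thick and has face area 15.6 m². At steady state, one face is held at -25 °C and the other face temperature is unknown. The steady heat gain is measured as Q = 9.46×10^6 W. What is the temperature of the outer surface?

T_out = 19.7 °C

Sum the resistances:
  R_brass = L/(kA) = 0.00921/(125·15.6) = 4.723×10^-6 K/W
ΣR = 4.723×10^-6 K/W
ΔT = Q·ΣR = 9.46×10^6 × 4.723×10^-6 = 44.68 K
Heat flows inward, so T_out = T_in + ΔT = -25 + 44.68 = 19.7 °C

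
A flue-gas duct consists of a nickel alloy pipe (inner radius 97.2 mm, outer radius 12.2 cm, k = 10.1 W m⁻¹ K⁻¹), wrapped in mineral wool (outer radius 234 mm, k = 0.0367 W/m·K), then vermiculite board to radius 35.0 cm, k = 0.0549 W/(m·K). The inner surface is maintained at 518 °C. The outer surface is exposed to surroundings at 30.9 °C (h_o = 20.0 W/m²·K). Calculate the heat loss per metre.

Treat each layer as a resistance in series:
  R'_nickel alloy = ln(0.122/0.0972)/(2πk) = 0.2273/(2π·10.1) = 0.003581 m·K/W
  R'_mineral wool = ln(0.234/0.122)/(2πk) = 0.6513/(2π·0.0367) = 2.824 m·K/W
  R'_vermiculite board = ln(0.350/0.234)/(2πk) = 0.4026/(2π·0.0549) = 1.167 m·K/W
  R'_conv,out = 1/(2πr h) = 1/(2π·0.350·20.0) = 0.02274 m·K/W
ΣR = 0.003581 + 2.824 + 1.167 + 0.02274 = 4.017 m·K/W
Q' = ΔT/ΣR = (518 °C − 30.9 °C)/4.017 = 121 W/m

Q' = 121 W/m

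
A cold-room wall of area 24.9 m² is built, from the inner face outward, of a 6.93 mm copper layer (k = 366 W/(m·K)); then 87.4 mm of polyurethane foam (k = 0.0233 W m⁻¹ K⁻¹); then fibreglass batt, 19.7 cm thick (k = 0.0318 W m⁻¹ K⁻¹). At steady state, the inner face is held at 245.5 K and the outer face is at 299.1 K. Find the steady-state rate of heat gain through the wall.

Treat each layer as a resistance in series:
  R_copper = L/(kA) = 0.00693/(366·24.9) = 7.604×10^-7 K/W
  R_polyurethane foam = L/(kA) = 0.0874/(0.0233·24.9) = 0.1506 K/W
  R_fibreglass batt = L/(kA) = 0.197/(0.0318·24.9) = 0.2488 K/W
ΣR = 7.604×10^-7 + 0.1506 + 0.2488 = 0.3994 K/W
Q = ΔT/ΣR = (245.5 K − 299.1 K)/0.3994 = -134 W
(Negative Q ⇒ heat flows inward; heat gain = 134 W.)

Q = 134 W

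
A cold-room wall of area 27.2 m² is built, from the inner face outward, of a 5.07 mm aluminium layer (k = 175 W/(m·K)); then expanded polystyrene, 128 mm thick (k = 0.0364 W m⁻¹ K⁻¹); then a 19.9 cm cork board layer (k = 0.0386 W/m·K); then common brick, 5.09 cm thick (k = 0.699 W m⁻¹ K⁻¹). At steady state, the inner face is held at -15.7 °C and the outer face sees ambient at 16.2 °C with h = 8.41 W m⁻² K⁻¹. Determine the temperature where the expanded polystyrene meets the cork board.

Series thermal resistances, inner to outer:
  R_aluminium = L/(kA) = 0.00507/(175·27.2) = 1.065×10^-6 K/W
  R_expanded polystyrene = L/(kA) = 0.128/(0.0364·27.2) = 0.1293 K/W
  R_cork board = L/(kA) = 0.199/(0.0386·27.2) = 0.1895 K/W
  R_common brick = L/(kA) = 0.0509/(0.699·27.2) = 0.002677 K/W
  R_conv,out = 1/(hA) = 1/(8.41·27.2) = 0.004372 K/W
ΣR = 1.065×10^-6 + 0.1293 + 0.1895 + 0.002677 + 0.004372 = 0.3259 K/W
Q = ΔT/ΣR = (-15.7 °C − 16.2 °C)/0.3259 = -97.88 W
From the inner boundary to the expanded polystyrene/cork board interface, ΣR_partial = 0.1293 K/W.
T_interface = T_in − Q·ΣR_partial = -15.7 °C − (-97.88)(0.1293) = -3.04 °C

T = -3.04 °C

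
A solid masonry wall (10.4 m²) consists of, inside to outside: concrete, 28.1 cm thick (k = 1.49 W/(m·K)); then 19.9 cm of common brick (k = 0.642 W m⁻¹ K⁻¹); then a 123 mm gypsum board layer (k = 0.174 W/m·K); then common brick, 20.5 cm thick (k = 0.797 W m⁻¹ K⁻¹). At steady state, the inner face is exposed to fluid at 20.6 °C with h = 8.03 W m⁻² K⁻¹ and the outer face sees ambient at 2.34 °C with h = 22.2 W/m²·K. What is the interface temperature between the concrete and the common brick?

Series thermal resistances, inner to outer:
  R_conv,in = 1/(hA) = 1/(8.03·10.4) = 0.01197 K/W
  R_concrete = L/(kA) = 0.281/(1.49·10.4) = 0.01813 K/W
  R_common brick = L/(kA) = 0.199/(0.642·10.4) = 0.02980 K/W
  R_gypsum board = L/(kA) = 0.123/(0.174·10.4) = 0.06797 K/W
  R_common brick = L/(kA) = 0.205/(0.797·10.4) = 0.02473 K/W
  R_conv,out = 1/(hA) = 1/(22.2·10.4) = 0.004331 K/W
ΣR = 0.01197 + 0.01813 + 0.02980 + 0.06797 + 0.02473 + 0.004331 = 0.1569 K/W
Q = ΔT/ΣR = (20.6 °C − 2.34 °C)/0.1569 = 116.4 W
From the inner boundary to the concrete/common brick interface, ΣR_partial = 0.03010 K/W.
T_interface = T_in − Q·ΣR_partial = 20.6 °C − (116.4)(0.03010) = 17.1 °C

T = 17.1 °C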